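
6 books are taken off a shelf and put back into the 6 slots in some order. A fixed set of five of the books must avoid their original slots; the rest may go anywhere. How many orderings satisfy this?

Let A_j be the event that the j-th constrained one is fixed. By inclusion-exclusion over the 5 events:
Σ_{j=0}^{5} (-1)^j C(5,j)(6-j)!
= C(5,0)·6! - C(5,1)·5! + C(5,2)·4! - C(5,3)·3! + C(5,4)·2! - C(5,5)·1!
= 720 - 600 + 240 - 60 + 10 - 1
= 309

309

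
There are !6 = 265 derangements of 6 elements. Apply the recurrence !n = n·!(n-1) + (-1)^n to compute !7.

1854

!7 = 7·265 - 1 = 1854.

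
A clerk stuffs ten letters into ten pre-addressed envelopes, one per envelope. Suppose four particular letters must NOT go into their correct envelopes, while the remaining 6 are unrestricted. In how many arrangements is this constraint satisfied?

Let A_j be the event that the j-th constrained one is fixed. By inclusion-exclusion over the 4 events:
Σ_{j=0}^{4} (-1)^j C(4,j)(10-j)!
= C(4,0)·10! - C(4,1)·9! + C(4,2)·8! - C(4,3)·7! + C(4,4)·6!
= 3628800 - 1451520 + 241920 - 20160 + 720
= 2399760

2399760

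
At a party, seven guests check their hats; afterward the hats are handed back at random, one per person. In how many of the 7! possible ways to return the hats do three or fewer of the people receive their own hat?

4948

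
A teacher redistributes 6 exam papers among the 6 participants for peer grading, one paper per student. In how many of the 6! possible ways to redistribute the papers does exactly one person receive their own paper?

Pick the single fixed position: C(6,1) = 6 ways.
The other 5 form a derangement: !5 = 44.
Total: 6 × 44 = 264.

264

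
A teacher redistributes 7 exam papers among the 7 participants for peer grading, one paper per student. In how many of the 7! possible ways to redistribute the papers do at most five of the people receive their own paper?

Sum C(7,i)·!(7-i) for i = 0..5:
  i=0: C(7,0)·!7 = 1·1854 = 1854
  i=1: C(7,1)·!6 = 7·265 = 1855
  i=2: C(7,2)·!5 = 21·44 = 924
  i=3: C(7,3)·!4 = 35·9 = 315
  i=4: C(7,4)·!3 = 35·2 = 70
  i=5: C(7,5)·!2 = 21·1 = 21
Total = 5039.

5039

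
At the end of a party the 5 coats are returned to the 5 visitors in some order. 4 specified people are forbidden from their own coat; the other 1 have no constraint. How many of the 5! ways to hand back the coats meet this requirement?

Let A_j be the event that the j-th constrained one is fixed. By inclusion-exclusion over the 4 events:
Σ_{j=0}^{4} (-1)^j C(4,j)(5-j)!
= C(4,0)·5! - C(4,1)·4! + C(4,2)·3! - C(4,3)·2! + C(4,4)·1!
= 120 - 96 + 36 - 8 + 1
= 53

53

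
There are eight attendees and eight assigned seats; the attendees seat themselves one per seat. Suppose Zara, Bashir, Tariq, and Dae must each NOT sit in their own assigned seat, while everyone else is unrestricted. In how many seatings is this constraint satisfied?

Inclusion-exclusion on the 4 forbidden self-matches:
Σ_{j=0}^{4} (-1)^j C(4,j)(8-j)!
= C(4,0)·8! - C(4,1)·7! + C(4,2)·6! - C(4,3)·5! + C(4,4)·4!
= 40320 - 20160 + 4320 - 480 + 24
= 24024

24024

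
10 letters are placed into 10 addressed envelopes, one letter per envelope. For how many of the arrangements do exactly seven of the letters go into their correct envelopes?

Choose which 7 of the 10 are fixed: C(10,7) = 120.
The other 3 form a derangement: !3 = 2.
Total: 120 × 2 = 240.

240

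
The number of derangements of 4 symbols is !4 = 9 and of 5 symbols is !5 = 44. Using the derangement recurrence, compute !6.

265

!6 = (6-1)·(!5 + !4) = 5·(44 + 9) = 5·53 = 265.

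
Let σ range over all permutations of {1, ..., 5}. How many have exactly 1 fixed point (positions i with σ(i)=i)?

45

Choose which one of the 5 is fixed: C(5,1) = 5.
The other 4 form a derangement: !4 = 9.
Total: 5 × 9 = 45.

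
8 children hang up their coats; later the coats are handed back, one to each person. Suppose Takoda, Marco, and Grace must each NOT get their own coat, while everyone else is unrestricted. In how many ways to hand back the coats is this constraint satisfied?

Let A_j be the event that the j-th constrained one is fixed. By inclusion-exclusion over the 3 events:
Σ_{j=0}^{3} (-1)^j C(3,j)(8-j)!
= C(3,0)·8! - C(3,1)·7! + C(3,2)·6! - C(3,3)·5!
= 40320 - 15120 + 2160 - 120
= 27240

27240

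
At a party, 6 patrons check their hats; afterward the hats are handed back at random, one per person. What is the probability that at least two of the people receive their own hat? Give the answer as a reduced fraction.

Favorable outcomes: Σ_{i≥2} C(6,i)·!(6-i) = 15·9 + 20·2 + 15·1 + 6·0 + 1·1 = 191.
Total outcomes: 6! = 720.
Probability = 191/720 = 191/720.

191/720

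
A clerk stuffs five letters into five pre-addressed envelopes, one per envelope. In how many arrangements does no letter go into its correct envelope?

The number of derangements of 5 is !5 = Σ_{k=0}^{5} (-1)^k·5!/k!
= 5! - 5!/1! + 5!/2! - 5!/3! + 5!/4! - 5!/5!
= 120 - 120 + 60 - 20 + 5 - 1
= 44

44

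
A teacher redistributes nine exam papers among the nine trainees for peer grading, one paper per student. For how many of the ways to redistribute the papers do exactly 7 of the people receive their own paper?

36

Pick the 7 fixed positions: C(9,7) = 36 ways.
The other 2 form a derangement: !2 = 1.
Total: 36 × 1 = 36.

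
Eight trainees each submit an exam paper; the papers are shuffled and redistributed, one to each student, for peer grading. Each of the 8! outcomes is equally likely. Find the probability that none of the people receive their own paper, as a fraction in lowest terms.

2119/5760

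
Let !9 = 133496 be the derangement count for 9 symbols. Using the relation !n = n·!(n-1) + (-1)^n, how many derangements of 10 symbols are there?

!10 = 10·133496 + 1 = 1334961.

1334961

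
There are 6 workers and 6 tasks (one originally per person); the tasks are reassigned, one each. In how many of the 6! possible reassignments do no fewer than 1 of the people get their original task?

Sum C(6,i)·!(6-i) for i = 1..6:
  i=1: C(6,1)·!5 = 6·44 = 264
  i=2: C(6,2)·!4 = 15·9 = 135
  i=3: C(6,3)·!3 = 20·2 = 40
  i=4: C(6,4)·!2 = 15·1 = 15
  i=5: C(6,5)·!1 = 6·0 = 0
  i=6: C(6,6)·!0 = 1·1 = 1
Total = 455.

455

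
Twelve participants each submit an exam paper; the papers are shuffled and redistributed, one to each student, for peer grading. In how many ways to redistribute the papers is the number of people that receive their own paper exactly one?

176214840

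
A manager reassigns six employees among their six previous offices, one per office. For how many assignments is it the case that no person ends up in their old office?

265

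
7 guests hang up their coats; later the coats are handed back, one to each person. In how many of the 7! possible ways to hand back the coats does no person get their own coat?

1854

!7 is the nearest integer to 7!/e.
7! = 5040, and 5040/e ≈ 1854.11, so !7 = 1854.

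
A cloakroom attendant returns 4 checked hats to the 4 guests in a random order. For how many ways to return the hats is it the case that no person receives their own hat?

Recurrence: !4 = 4·!3 + (-1)^4.
!4 = 4·2 + 1 = 9

9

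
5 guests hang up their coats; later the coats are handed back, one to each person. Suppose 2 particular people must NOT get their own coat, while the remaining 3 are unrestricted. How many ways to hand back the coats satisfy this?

Inclusion-exclusion on the 2 forbidden self-matches:
Σ_{j=0}^{2} (-1)^j C(2,j)(5-j)!
= C(2,0)·5! - C(2,1)·4! + C(2,2)·3!
= 120 - 48 + 6
= 78

78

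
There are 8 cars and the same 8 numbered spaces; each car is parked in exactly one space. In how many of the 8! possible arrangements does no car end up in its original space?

14833

Use !n = (n-1)(!(n-1) + !(n-2)).
!8 = 7·(1854 + 265) = 7·2119 = 14833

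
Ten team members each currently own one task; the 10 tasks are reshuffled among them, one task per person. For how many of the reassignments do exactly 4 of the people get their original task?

55650

Pick the 4 fixed positions: C(10,4) = 210 ways.
The remaining 6 must be deranged: !6 = 265.
Total: 210 × 265 = 55650.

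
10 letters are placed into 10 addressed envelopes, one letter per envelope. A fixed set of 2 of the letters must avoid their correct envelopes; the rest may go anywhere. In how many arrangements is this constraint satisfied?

2943360

Inclusion-exclusion on the 2 forbidden self-matches:
Σ_{j=0}^{2} (-1)^j C(2,j)(10-j)!
= C(2,0)·10! - C(2,1)·9! + C(2,2)·8!
= 3628800 - 725760 + 40320
= 2943360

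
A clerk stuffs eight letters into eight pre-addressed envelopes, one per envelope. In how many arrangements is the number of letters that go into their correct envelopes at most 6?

40319

# with exactly i fixed is C(8,i)·!(8-i); sum over i=0..6:
  i=0: C(8,0)·!8 = 1·14833 = 14833
  i=1: C(8,1)·!7 = 8·1854 = 14832
  i=2: C(8,2)·!6 = 28·265 = 7420
  i=3: C(8,3)·!5 = 56·44 = 2464
  i=4: C(8,4)·!4 = 70·9 = 630
  i=5: C(8,5)·!3 = 56·2 = 112
  i=6: C(8,6)·!2 = 28·1 = 28
Total = 40319.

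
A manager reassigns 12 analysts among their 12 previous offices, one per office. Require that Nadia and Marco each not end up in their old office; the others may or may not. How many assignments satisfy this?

402796800

Let A_j be the event that the j-th constrained one is fixed. By inclusion-exclusion over the 2 events:
Σ_{j=0}^{2} (-1)^j C(2,j)(12-j)!
= C(2,0)·12! - C(2,1)·11! + C(2,2)·10!
= 479001600 - 79833600 + 3628800
= 402796800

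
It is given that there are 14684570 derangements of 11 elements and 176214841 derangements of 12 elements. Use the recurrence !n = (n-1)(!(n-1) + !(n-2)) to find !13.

2290792932

!13 = (13-1)·(!12 + !11) = 12·(176214841 + 14684570) = 12·190899411 = 2290792932.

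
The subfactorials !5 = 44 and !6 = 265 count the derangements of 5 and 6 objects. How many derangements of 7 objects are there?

!7 = (7-1)·(!6 + !5) = 6·(265 + 44) = 6·309 = 1854.

1854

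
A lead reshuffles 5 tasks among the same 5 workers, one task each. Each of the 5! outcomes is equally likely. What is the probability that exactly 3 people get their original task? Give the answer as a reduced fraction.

1/12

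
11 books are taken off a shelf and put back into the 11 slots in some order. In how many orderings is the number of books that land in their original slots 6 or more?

23684

# with exactly i fixed is C(11,i)·!(11-i); sum over i=6..11:
  i=6: C(11,6)·!5 = 462·44 = 20328
  i=7: C(11,7)·!4 = 330·9 = 2970
  i=8: C(11,8)·!3 = 165·2 = 330
  i=9: C(11,9)·!2 = 55·1 = 55
  i=10: C(11,10)·!1 = 11·0 = 0
  i=11: C(11,11)·!0 = 1·1 = 1
Total = 23684.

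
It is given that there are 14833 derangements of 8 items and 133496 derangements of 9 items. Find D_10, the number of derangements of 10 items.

1334961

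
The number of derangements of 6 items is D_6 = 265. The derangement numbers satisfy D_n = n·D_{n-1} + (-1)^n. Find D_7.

D_7 = 7·265 - 1 = 1854.

1854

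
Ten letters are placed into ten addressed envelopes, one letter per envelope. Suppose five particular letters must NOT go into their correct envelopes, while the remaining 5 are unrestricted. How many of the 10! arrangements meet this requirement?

2170680

Inclusion-exclusion on the 5 forbidden self-matches:
Σ_{j=0}^{5} (-1)^j C(5,j)(10-j)!
= C(5,0)·10! - C(5,1)·9! + C(5,2)·8! - C(5,3)·7! + C(5,4)·6! - C(5,5)·5!
= 3628800 - 1814400 + 403200 - 50400 + 3600 - 120
= 2170680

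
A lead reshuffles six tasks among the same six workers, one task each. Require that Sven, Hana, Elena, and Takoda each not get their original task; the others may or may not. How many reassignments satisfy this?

362

Inclusion-exclusion on the 4 forbidden self-matches:
Σ_{j=0}^{4} (-1)^j C(4,j)(6-j)!
= C(4,0)·6! - C(4,1)·5! + C(4,2)·4! - C(4,3)·3! + C(4,4)·2!
= 720 - 480 + 144 - 24 + 2
= 362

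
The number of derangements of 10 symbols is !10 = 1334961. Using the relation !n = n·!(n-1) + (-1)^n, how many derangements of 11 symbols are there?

14684570

!11 = 11·1334961 - 1 = 14684570.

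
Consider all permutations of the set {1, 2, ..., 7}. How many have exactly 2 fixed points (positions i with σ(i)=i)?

924

Pick the 2 fixed positions: C(7,2) = 21 ways.
The other 5 form a derangement: !5 = 44.
Total: 21 × 44 = 924.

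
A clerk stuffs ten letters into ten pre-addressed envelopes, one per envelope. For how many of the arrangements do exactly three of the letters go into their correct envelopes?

222480

Pick the 3 fixed positions: C(10,3) = 120 ways.
The remaining 7 must be deranged: !7 = 1854.
Total: 120 × 1854 = 222480.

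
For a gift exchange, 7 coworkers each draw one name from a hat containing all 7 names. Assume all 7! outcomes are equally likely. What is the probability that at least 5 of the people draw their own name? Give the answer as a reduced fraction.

Favorable outcomes: Σ_{i≥5} C(7,i)·!(7-i) = 21·1 + 7·0 + 1·1 = 22.
Total outcomes: 7! = 5040.
Probability = 22/5040 = 11/2520.

11/2520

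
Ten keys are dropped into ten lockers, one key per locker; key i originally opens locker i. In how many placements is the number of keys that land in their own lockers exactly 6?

1890

Pick the 6 fixed positions: C(10,6) = 210 ways.
The remaining 4 must be deranged: !4 = 9.
Total: 210 × 9 = 1890.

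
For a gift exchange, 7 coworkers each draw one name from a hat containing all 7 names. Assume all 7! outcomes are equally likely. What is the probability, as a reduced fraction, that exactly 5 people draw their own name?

1/240

Favorable outcomes: C(7,5)·!2 = 21·1 = 21.
Total outcomes: 7! = 5040.
Probability = 21/5040 = 1/240.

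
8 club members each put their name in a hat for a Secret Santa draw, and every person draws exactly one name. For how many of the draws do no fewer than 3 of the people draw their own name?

3235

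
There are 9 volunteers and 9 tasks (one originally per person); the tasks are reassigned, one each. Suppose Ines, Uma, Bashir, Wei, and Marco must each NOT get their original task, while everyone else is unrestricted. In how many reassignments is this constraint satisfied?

205056

Inclusion-exclusion on the 5 forbidden self-matches:
Σ_{j=0}^{5} (-1)^j C(5,j)(9-j)!
= C(5,0)·9! - C(5,1)·8! + C(5,2)·7! - C(5,3)·6! + C(5,4)·5! - C(5,5)·4!
= 362880 - 201600 + 50400 - 7200 + 600 - 24
= 205056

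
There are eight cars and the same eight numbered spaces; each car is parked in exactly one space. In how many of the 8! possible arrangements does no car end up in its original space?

14833

The subfactorial !8 = [8!/e] (nearest integer).
8! = 40320, and 40320/e ≈ 14832.90, so !8 = 14833.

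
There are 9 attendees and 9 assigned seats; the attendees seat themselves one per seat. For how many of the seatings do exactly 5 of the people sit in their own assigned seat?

1134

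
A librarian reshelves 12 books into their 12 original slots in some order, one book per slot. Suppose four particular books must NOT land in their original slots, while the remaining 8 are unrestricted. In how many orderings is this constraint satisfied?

339696000

Inclusion-exclusion on the 4 forbidden self-matches:
Σ_{j=0}^{4} (-1)^j C(4,j)(12-j)!
= C(4,0)·12! - C(4,1)·11! + C(4,2)·10! - C(4,3)·9! + C(4,4)·8!
= 479001600 - 159667200 + 21772800 - 1451520 + 40320
= 339696000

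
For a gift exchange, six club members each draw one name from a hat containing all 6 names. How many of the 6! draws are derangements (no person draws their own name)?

!6 = 6! · Σ_{k=0}^{6} (-1)^k/k!
= 6! - 6!/1! + 6!/2! - 6!/3! + 6!/4! - 6!/5! + 6!/6!
= 720 - 720 + 360 - 120 + 30 - 6 + 1
= 265

265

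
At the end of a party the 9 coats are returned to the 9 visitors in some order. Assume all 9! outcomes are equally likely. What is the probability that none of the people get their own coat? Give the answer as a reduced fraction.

Favorable outcomes: !9 = 133496.
Total outcomes: 9! = 362880.
Probability = 133496/362880 = 16687/45360.

16687/45360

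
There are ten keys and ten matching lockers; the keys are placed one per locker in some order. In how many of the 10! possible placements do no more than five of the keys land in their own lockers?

# with exactly i fixed is C(10,i)·!(10-i); sum over i=0..5:
  i=0: C(10,0)·!10 = 1·1334961 = 1334961
  i=1: C(10,1)·!9 = 10·133496 = 1334960
  i=2: C(10,2)·!8 = 45·14833 = 667485
  i=3: C(10,3)·!7 = 120·1854 = 222480
  i=4: C(10,4)·!6 = 210·265 = 55650
  i=5: C(10,5)·!5 = 252·44 = 11088
Total = 3626624.

3626624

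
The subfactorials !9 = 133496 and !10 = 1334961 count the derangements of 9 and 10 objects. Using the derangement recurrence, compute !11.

!11 = (11-1)·(!10 + !9) = 10·(1334961 + 133496) = 10·1468457 = 14684570.

14684570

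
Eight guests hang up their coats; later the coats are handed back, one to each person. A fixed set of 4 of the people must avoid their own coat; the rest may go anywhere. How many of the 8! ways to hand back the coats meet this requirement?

24024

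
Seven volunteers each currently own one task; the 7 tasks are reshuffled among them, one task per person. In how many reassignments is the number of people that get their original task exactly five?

Pick the 5 fixed positions: C(7,5) = 21 ways.
The other 2 form a derangement: !2 = 1.
Total: 21 × 1 = 21.

21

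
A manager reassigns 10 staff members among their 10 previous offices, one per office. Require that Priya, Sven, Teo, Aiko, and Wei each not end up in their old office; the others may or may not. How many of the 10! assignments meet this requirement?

Let A_j be the event that the j-th constrained one is fixed. By inclusion-exclusion over the 5 events:
Σ_{j=0}^{5} (-1)^j C(5,j)(10-j)!
= C(5,0)·10! - C(5,1)·9! + C(5,2)·8! - C(5,3)·7! + C(5,4)·6! - C(5,5)·5!
= 3628800 - 1814400 + 403200 - 50400 + 3600 - 120
= 2170680

2170680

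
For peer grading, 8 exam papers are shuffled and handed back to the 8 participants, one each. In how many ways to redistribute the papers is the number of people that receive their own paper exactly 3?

Pick the 3 fixed positions: C(8,3) = 56 ways.
The remaining 5 must be deranged: !5 = 44.
Total: 56 × 44 = 2464.

2464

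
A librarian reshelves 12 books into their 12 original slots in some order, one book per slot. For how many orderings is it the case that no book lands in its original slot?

176214841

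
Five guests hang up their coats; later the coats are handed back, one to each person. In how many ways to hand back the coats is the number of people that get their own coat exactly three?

10

Choose which 3 of the 5 are fixed: C(5,3) = 10.
The other 2 form a derangement: !2 = 1.
Total: 10 × 1 = 10.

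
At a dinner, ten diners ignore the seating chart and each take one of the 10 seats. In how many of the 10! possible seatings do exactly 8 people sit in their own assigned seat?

45

Choose which 8 of the 10 are fixed: C(10,8) = 45.
The other 2 form a derangement: !2 = 1.
Total: 45 × 1 = 45.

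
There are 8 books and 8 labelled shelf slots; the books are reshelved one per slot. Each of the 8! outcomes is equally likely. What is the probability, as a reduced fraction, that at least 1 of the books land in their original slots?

3641/5760

Favorable outcomes: Σ_{i≥1} C(8,i)·!(8-i) = 8·1854 + 28·265 + 56·44 + 70·9 + 56·2 + 28·1 + 8·0 + 1·1 = 25487.
Total outcomes: 8! = 40320.
Probability = 25487/40320 = 3641/5760.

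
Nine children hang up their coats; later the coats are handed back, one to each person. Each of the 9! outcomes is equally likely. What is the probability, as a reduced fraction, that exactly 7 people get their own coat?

1/10080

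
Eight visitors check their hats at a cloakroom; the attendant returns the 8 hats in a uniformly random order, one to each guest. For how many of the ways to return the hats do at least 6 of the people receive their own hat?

29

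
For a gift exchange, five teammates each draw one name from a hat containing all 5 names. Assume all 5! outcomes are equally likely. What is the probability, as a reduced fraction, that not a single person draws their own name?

Favorable outcomes: !5 = 44.
Total outcomes: 5! = 120.
Probability = 44/120 = 11/30.

11/30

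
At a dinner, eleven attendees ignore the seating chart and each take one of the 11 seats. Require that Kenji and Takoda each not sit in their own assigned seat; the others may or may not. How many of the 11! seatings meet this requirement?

33022080

Inclusion-exclusion on the 2 forbidden self-matches:
Σ_{j=0}^{2} (-1)^j C(2,j)(11-j)!
= C(2,0)·11! - C(2,1)·10! + C(2,2)·9!
= 39916800 - 7257600 + 362880
= 33022080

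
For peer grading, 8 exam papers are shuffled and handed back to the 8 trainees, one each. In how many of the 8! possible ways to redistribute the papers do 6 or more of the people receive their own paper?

29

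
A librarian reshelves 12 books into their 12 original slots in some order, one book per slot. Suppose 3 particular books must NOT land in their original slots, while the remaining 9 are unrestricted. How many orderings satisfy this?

Let A_j be the event that the j-th constrained one is fixed. By inclusion-exclusion over the 3 events:
Σ_{j=0}^{3} (-1)^j C(3,j)(12-j)!
= C(3,0)·12! - C(3,1)·11! + C(3,2)·10! - C(3,3)·9!
= 479001600 - 119750400 + 10886400 - 362880
= 369774720

369774720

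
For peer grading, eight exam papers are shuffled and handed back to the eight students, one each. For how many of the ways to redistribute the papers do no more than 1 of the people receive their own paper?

29665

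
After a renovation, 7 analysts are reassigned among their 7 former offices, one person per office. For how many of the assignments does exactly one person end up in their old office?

Pick the single fixed position: C(7,1) = 7 ways.
The remaining 6 must be deranged: !6 = 265.
Total: 7 × 265 = 1855.

1855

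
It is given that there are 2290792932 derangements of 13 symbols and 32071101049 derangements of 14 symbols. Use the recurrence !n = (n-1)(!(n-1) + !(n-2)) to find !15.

481066515734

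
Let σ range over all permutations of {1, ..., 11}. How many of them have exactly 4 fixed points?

611820

Pick the 4 fixed positions: C(11,4) = 330 ways.
The remaining 7 must be deranged: !7 = 1854.
Total: 330 × 1854 = 611820.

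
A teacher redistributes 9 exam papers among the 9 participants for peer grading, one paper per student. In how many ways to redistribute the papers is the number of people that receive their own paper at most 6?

362843

# with exactly i fixed is C(9,i)·!(9-i); sum over i=0..6:
  i=0: C(9,0)·!9 = 1·133496 = 133496
  i=1: C(9,1)·!8 = 9·14833 = 133497
  i=2: C(9,2)·!7 = 36·1854 = 66744
  i=3: C(9,3)·!6 = 84·265 = 22260
  i=4: C(9,4)·!5 = 126·44 = 5544
  i=5: C(9,5)·!4 = 126·9 = 1134
  i=6: C(9,6)·!3 = 84·2 = 168
Total = 362843.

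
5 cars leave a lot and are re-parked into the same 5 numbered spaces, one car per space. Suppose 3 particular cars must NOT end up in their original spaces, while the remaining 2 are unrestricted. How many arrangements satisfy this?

Let A_j be the event that the j-th constrained one is fixed. By inclusion-exclusion over the 3 events:
Σ_{j=0}^{3} (-1)^j C(3,j)(5-j)!
= C(3,0)·5! - C(3,1)·4! + C(3,2)·3! - C(3,3)·2!
= 120 - 72 + 18 - 2
= 64

64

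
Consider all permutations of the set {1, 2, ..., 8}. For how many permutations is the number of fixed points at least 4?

Sum C(8,i)·!(8-i) for i = 4..8:
  i=4: C(8,4)·!4 = 70·9 = 630
  i=5: C(8,5)·!3 = 56·2 = 112
  i=6: C(8,6)·!2 = 28·1 = 28
  i=7: C(8,7)·!1 = 8·0 = 0
  i=8: C(8,8)·!0 = 1·1 = 1
Total = 771.

771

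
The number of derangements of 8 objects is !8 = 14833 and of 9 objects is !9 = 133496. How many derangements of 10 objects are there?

1334961

!10 = (10-1)·(!9 + !8) = 9·(133496 + 14833) = 9·148329 = 1334961.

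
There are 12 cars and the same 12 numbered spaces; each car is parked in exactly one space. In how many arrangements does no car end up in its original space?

176214841

Use !n = n·!(n-1) + (-1)^n.
!12 = 12·14684570 + 1 = 176214841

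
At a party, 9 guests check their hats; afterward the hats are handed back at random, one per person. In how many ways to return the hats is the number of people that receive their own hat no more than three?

Sum C(9,i)·!(9-i) for i = 0..3:
  i=0: C(9,0)·!9 = 1·133496 = 133496
  i=1: C(9,1)·!8 = 9·14833 = 133497
  i=2: C(9,2)·!7 = 36·1854 = 66744
  i=3: C(9,3)·!6 = 84·265 = 22260
Total = 355997.

355997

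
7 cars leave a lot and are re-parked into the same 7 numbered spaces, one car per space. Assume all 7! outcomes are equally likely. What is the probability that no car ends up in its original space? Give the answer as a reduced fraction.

Favorable outcomes: !7 = 1854.
Total outcomes: 7! = 5040.
Probability = 1854/5040 = 103/280.

103/280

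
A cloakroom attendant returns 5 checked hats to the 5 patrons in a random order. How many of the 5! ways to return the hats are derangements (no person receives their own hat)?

The number of derangements of 5 is !5 = Σ_{k=0}^{5} (-1)^k·5!/k!
= 5! - 5!/1! + 5!/2! - 5!/3! + 5!/4! - 5!/5!
= 120 - 120 + 60 - 20 + 5 - 1
= 44

44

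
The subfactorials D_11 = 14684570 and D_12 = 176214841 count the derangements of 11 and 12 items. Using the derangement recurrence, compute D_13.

D_13 = (13-1)·(D_12 + D_11) = 12·(176214841 + 14684570) = 12·190899411 = 2290792932.

2290792932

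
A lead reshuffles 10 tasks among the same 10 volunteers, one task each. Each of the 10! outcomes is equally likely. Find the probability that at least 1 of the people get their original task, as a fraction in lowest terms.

Favorable outcomes: Σ_{i≥1} C(10,i)·!(10-i) = 10·133496 + 45·14833 + 120·1854 + 210·265 + 252·44 + 210·9 + 120·2 + 45·1 + 10·0 + 1·1 = 2293839.
Total outcomes: 10! = 3628800.
Probability = 2293839/3628800 = 28319/44800.

28319/44800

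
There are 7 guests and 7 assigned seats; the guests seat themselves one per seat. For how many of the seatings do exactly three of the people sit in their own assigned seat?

315

Pick the 3 fixed positions: C(7,3) = 35 ways.
The remaining 4 must be deranged: !4 = 9.
Total: 35 × 9 = 315.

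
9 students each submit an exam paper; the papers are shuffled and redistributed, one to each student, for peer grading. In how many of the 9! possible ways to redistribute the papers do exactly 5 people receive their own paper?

Choose which 5 of the 9 are fixed: C(9,5) = 126.
The remaining 4 must be deranged: !4 = 9.
Total: 126 × 9 = 1134.

1134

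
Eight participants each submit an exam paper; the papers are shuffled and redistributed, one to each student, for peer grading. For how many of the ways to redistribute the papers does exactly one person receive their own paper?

14832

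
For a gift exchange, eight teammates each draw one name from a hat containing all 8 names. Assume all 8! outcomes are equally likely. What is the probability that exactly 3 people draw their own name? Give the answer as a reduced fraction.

11/180

Favorable outcomes: C(8,3)·!5 = 56·44 = 2464.
Total outcomes: 8! = 40320.
Probability = 2464/40320 = 11/180.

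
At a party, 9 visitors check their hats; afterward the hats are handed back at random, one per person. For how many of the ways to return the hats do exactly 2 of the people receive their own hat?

66744

Pick the 2 fixed positions: C(9,2) = 36 ways.
The other 7 form a derangement: !7 = 1854.
Total: 36 × 1854 = 66744.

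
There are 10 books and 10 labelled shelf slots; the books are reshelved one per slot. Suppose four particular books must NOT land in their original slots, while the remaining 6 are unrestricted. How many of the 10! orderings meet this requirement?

Inclusion-exclusion on the 4 forbidden self-matches:
Σ_{j=0}^{4} (-1)^j C(4,j)(10-j)!
= C(4,0)·10! - C(4,1)·9! + C(4,2)·8! - C(4,3)·7! + C(4,4)·6!
= 3628800 - 1451520 + 241920 - 20160 + 720
= 2399760

2399760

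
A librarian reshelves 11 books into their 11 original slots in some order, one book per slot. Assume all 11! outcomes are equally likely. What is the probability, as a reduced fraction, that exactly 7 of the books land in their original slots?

Favorable outcomes: C(11,7)·!4 = 330·9 = 2970.
Total outcomes: 11! = 39916800.
Probability = 2970/39916800 = 1/13440.

1/13440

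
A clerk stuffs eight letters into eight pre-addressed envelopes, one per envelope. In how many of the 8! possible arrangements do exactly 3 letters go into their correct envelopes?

2464

Pick the 3 fixed positions: C(8,3) = 56 ways.
The other 5 form a derangement: !5 = 44.
Total: 56 × 44 = 2464.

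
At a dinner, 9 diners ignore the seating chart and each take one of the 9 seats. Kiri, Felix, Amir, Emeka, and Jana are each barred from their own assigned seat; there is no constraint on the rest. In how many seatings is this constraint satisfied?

205056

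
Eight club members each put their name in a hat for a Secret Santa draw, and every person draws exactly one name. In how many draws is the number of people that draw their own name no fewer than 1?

Sum C(8,i)·!(8-i) for i = 1..8:
  i=1: C(8,1)·!7 = 8·1854 = 14832
  i=2: C(8,2)·!6 = 28·265 = 7420
  i=3: C(8,3)·!5 = 56·44 = 2464
  i=4: C(8,4)·!4 = 70·9 = 630
  i=5: C(8,5)·!3 = 56·2 = 112
  i=6: C(8,6)·!2 = 28·1 = 28
  i=7: C(8,7)·!1 = 8·0 = 0
  i=8: C(8,8)·!0 = 1·1 = 1
Total = 25487.

25487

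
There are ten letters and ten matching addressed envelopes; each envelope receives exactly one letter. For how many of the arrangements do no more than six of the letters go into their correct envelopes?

# with exactly i fixed is C(10,i)·!(10-i); sum over i=0..6:
  i=0: C(10,0)·!10 = 1·1334961 = 1334961
  i=1: C(10,1)·!9 = 10·133496 = 1334960
  i=2: C(10,2)·!8 = 45·14833 = 667485
  i=3: C(10,3)·!7 = 120·1854 = 222480
  i=4: C(10,4)·!6 = 210·265 = 55650
  i=5: C(10,5)·!5 = 252·44 = 11088
  i=6: C(10,6)·!4 = 210·9 = 1890
Total = 3628514.

3628514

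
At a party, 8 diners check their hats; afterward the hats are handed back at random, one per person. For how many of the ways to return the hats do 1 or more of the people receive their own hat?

Sum C(8,i)·!(8-i) for i = 1..8:
  i=1: C(8,1)·!7 = 8·1854 = 14832
  i=2: C(8,2)·!6 = 28·265 = 7420
  i=3: C(8,3)·!5 = 56·44 = 2464
  i=4: C(8,4)·!4 = 70·9 = 630
  i=5: C(8,5)·!3 = 56·2 = 112
  i=6: C(8,6)·!2 = 28·1 = 28
  i=7: C(8,7)·!1 = 8·0 = 0
  i=8: C(8,8)·!0 = 1·1 = 1
Total = 25487.

25487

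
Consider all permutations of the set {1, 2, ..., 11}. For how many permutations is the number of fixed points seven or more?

3356

Sum C(11,i)·!(11-i) for i = 7..11:
  i=7: C(11,7)·!4 = 330·9 = 2970
  i=8: C(11,8)·!3 = 165·2 = 330
  i=9: C(11,9)·!2 = 55·1 = 55
  i=10: C(11,10)·!1 = 11·0 = 0
  i=11: C(11,11)·!0 = 1·1 = 1
Total = 3356.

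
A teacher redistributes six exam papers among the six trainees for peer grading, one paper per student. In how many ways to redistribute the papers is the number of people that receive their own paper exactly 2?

Choose which 2 of the 6 are fixed: C(6,2) = 15.
The other 4 form a derangement: !4 = 9.
Total: 15 × 9 = 135.

135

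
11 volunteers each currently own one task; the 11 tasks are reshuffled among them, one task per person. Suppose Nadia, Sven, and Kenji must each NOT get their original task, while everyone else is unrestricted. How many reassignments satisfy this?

30078720

Let A_j be the event that the j-th constrained one is fixed. By inclusion-exclusion over the 3 events:
Σ_{j=0}^{3} (-1)^j C(3,j)(11-j)!
= C(3,0)·11! - C(3,1)·10! + C(3,2)·9! - C(3,3)·8!
= 39916800 - 10886400 + 1088640 - 40320
= 30078720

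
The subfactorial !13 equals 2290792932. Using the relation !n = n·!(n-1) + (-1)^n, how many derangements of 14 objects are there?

32071101049

!14 = 14·2290792932 + 1 = 32071101049.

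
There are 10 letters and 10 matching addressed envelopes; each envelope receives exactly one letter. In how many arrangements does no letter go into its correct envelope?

1334961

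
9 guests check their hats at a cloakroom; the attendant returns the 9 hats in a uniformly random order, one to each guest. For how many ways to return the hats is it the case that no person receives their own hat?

133496

!9 = 9! · Σ_{k=0}^{9} (-1)^k/k!
= 9! - 9!/1! + 9!/2! - 9!/3! + 9!/4! - 9!/5! + 9!/6! - 9!/7! + 9!/8! - 9!/9!
= 362880 - 362880 + 181440 - 60480 + 15120 - 3024 + 504 - 72 + 9 - 1
= 133496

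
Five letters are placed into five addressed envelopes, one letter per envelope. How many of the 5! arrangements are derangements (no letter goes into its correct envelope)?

Recurrence: !5 = 5·!4 + (-1)^5.
!5 = 5·9 - 1 = 44

44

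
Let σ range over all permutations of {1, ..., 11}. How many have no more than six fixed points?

Sum C(11,i)·!(11-i) for i = 0..6:
  i=0: C(11,0)·!11 = 1·14684570 = 14684570
  i=1: C(11,1)·!10 = 11·1334961 = 14684571
  i=2: C(11,2)·!9 = 55·133496 = 7342280
  i=3: C(11,3)·!8 = 165·14833 = 2447445
  i=4: C(11,4)·!7 = 330·1854 = 611820
  i=5: C(11,5)·!6 = 462·265 = 122430
  i=6: C(11,6)·!5 = 462·44 = 20328
Total = 39913444.

39913444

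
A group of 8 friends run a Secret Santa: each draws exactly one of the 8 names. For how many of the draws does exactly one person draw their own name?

14832

Choose which one of the 8 is fixed: C(8,1) = 8.
The other 7 form a derangement: !7 = 1854.
Total: 8 × 1854 = 14832.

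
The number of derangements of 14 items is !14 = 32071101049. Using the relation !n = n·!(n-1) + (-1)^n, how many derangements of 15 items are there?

481066515734

!15 = 15·32071101049 - 1 = 481066515734.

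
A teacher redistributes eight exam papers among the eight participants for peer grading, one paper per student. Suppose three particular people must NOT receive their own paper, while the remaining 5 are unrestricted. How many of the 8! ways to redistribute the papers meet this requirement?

Inclusion-exclusion on the 3 forbidden self-matches:
Σ_{j=0}^{3} (-1)^j C(3,j)(8-j)!
= C(3,0)·8! - C(3,1)·7! + C(3,2)·6! - C(3,3)·5!
= 40320 - 15120 + 2160 - 120
= 27240

27240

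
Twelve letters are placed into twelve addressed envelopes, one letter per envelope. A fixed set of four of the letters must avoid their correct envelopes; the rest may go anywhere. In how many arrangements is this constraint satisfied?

339696000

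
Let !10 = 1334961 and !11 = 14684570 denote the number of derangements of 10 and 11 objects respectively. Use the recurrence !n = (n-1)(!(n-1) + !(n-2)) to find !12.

176214841

!12 = (12-1)·(!11 + !10) = 11·(14684570 + 1334961) = 11·16019531 = 176214841.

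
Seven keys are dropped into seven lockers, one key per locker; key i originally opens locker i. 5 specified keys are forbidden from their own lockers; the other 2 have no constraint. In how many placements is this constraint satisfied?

2428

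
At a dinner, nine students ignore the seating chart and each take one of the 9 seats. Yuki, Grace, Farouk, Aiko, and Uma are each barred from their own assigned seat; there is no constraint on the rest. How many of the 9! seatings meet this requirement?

205056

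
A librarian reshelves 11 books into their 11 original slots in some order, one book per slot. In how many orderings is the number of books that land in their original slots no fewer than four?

757934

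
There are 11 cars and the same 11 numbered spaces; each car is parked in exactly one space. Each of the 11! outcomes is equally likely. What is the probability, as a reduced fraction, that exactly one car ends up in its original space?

16481/44800

Favorable outcomes: C(11,1)·!10 = 11·1334961 = 14684571.
Total outcomes: 11! = 39916800.
Probability = 14684571/39916800 = 16481/44800.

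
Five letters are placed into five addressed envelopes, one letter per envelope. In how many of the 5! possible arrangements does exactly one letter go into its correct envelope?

Pick the single fixed position: C(5,1) = 5 ways.
The remaining 4 must be deranged: !4 = 9.
Total: 5 × 9 = 45.

45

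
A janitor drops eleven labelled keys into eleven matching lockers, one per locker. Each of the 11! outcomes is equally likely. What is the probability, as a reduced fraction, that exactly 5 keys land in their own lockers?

53/17280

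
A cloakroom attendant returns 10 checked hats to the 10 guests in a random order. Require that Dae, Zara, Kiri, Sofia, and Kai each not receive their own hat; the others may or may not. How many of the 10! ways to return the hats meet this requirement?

Let A_j be the event that the j-th constrained one is fixed. By inclusion-exclusion over the 5 events:
Σ_{j=0}^{5} (-1)^j C(5,j)(10-j)!
= C(5,0)·10! - C(5,1)·9! + C(5,2)·8! - C(5,3)·7! + C(5,4)·6! - C(5,5)·5!
= 3628800 - 1814400 + 403200 - 50400 + 3600 - 120
= 2170680

2170680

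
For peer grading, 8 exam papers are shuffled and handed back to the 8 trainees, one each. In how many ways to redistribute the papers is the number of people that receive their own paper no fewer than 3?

3235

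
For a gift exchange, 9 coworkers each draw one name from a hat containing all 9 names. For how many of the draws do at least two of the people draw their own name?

95887

# with exactly i fixed is C(9,i)·!(9-i); sum over i=2..9:
  i=2: C(9,2)·!7 = 36·1854 = 66744
  i=3: C(9,3)·!6 = 84·265 = 22260
  i=4: C(9,4)·!5 = 126·44 = 5544
  i=5: C(9,5)·!4 = 126·9 = 1134
  i=6: C(9,6)·!3 = 84·2 = 168
  i=7: C(9,7)·!2 = 36·1 = 36
  i=8: C(9,8)·!1 = 9·0 = 0
  i=9: C(9,9)·!0 = 1·1 = 1
Total = 95887.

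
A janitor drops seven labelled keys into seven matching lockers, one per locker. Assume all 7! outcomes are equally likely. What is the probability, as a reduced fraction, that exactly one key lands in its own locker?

Favorable outcomes: C(7,1)·!6 = 7·265 = 1855.
Total outcomes: 7! = 5040.
Probability = 1855/5040 = 53/144.

53/144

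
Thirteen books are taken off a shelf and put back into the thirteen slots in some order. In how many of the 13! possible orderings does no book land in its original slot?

!13 = 13! · Σ_{k=0}^{13} (-1)^k/k!
= 13! - 13!/1! + 13!/2! - 13!/3! + 13!/4! - 13!/5! + 13!/6! - 13!/7! + 13!/8! - 13!/9! + 13!/10! - 13!/11! + 13!/12! - 13!/13!
= 6227020800 - 6227020800 + 3113510400 - 1037836800 + 259459200 - 51891840 + 8648640 - 1235520 + 154440 - 17160 + 1716 - 156 + 13 - 1
= 2290792932

2290792932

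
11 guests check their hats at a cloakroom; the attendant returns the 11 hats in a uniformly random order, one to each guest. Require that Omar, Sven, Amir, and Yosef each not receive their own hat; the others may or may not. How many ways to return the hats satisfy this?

Let A_j be the event that the j-th constrained one is fixed. By inclusion-exclusion over the 4 events:
Σ_{j=0}^{4} (-1)^j C(4,j)(11-j)!
= C(4,0)·11! - C(4,1)·10! + C(4,2)·9! - C(4,3)·8! + C(4,4)·7!
= 39916800 - 14515200 + 2177280 - 161280 + 5040
= 27422640

27422640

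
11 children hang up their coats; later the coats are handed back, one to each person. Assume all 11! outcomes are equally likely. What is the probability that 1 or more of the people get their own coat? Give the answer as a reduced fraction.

Favorable outcomes: Σ_{i≥1} C(11,i)·!(11-i) = 11·1334961 + 55·133496 + 165·14833 + 330·1854 + 462·265 + 462·44 + 330·9 + 165·2 + 55·1 + 11·0 + 1·1 = 25232230.
Total outcomes: 11! = 39916800.
Probability = 25232230/39916800 = 2523223/3991680.

2523223/3991680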